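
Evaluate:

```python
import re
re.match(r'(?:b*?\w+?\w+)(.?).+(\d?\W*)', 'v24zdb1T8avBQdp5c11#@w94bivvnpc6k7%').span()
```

This matches zero or more of a literal 'b' (lazy), then one or more of a word character (lazy), then one or more of a word character (non-capturing group); then optionally any character (captured); then one or more of any character; then optionally a digit, then zero or more of a non-word character (captured).
`match` is anchored at position 0; if the pattern doesn't fit there, it returns None.
The match spans [0:35] → 'v24zdb1T8avBQdp5c11#@w94bivvnpc6k7%'.
Captured: group 1 = '#', group 2 = ''.

(0, 35)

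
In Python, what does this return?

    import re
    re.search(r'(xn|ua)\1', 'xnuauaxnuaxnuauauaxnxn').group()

'uaua'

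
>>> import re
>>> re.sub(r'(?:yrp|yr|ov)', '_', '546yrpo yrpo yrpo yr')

Alternation isn't longest-match — the leftmost alternative that fits at this position is chosen.
Each match is replaced by '_'.

'546_o _o _o _'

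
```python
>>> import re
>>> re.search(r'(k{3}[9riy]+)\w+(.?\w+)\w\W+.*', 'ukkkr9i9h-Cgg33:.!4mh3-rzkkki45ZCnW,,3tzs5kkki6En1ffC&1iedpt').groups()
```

('kkkr9i9', '-Cgg3')

Pattern: exactly 3 of the literal 'k', then one or more of one of [9riy] (captured); then one or more of a word character; then optionally any character, then one or more of a word character (captured); then a word character, then one or more of a non-word character, then zero or more of any character.
`re.search` tries every starting position until one works.
The match spans [1:60] → 'kkkr9i9h-Cgg33:.!4mh3-rzkkki45ZCnW,,3tzs5kkki6En1ffC&1iedpt'.
Captured: group 1 = 'kkkr9i9', group 2 = '-Cgg3'.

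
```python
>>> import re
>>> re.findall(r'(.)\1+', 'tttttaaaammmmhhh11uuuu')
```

`\1` has to match the exact text group 1 already captured.
One capturing group, so `findall` returns just the captured substring from each match — 6 in all.

['t', 'a', 'm', 'h', '1', 'u']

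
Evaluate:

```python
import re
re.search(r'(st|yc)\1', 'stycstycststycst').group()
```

After group 1 captures some text, `\1` only succeeds where that same text appears again.
`search` walks the string left to right and returns the first match it finds.
The match spans [8:12] → 'stst'.
Captured: group 1 = 'st'.

'stst'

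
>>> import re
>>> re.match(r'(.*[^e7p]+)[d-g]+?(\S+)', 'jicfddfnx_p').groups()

Pattern: zero or more of any character, then one or more of any character except [e7p] (captured); then one or more of a character in [d-g] (lazy); then one or more of a non-whitespace character (captured).
With `match`, the pattern is implicitly anchored at the beginning.
The match spans [0:11] → 'jicfddfnx_p'.
Captured: group 1 = 'jicfdd', group 2 = 'nx_p'.

('jicfdd', 'nx_p')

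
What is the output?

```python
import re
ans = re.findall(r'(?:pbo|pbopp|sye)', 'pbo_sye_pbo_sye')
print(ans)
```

['pbo', 'sye', 'pbo', 'sye']

With no groups in the pattern, `findall` gives back each whole match — 4 here.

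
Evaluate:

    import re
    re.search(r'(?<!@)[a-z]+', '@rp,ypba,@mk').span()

(2, 3)

The negative lookahead/lookbehind blocks any match where the forbidden context is present.
The match spans [2:3] → 'p'.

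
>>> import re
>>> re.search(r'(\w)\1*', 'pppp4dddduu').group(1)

The match spans [0:4] → 'pppp'.
Captured: group 1 = 'p'.

'p'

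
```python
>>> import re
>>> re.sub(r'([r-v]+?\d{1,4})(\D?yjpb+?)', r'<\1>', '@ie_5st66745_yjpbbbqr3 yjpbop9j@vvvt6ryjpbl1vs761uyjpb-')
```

'@ie_5st66745_yjpbbbq<r3>op9j@<vvvt6>l1<vs761>-'

The pattern matches one or more of a character in [r-v] (lazy), then 1 to 4 of a digit (captured); then optionally a non-digit, then the literal 'yjp', then one or more of a literal 'b' (lazy) (captured).
Matches: at [20:27] → 'r3 yjpb'; at [32:42] → 'vvvt6ryjpb'; at [44:54] → 'vs761uyjpb'.
The replacement refers to a captured group, so each match is rewritten using its own captured text.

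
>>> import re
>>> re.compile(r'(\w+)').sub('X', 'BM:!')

'X:!'

The pattern matches one or more of a word character (captured).
Matches: at [0:2] → 'BM'.
Every occurrence is swapped for 'X'.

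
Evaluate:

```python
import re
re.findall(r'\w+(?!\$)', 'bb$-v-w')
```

The negative lookaround is zero-width — it rules out positions where the adjacent text would match, without consuming anything.
Since nothing is captured, `findall` lists the 3 matched substrings directly.

['b', 'v', 'w']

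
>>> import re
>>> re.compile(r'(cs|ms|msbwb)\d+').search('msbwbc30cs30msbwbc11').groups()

('cs',)

`search` walks the string left to right and returns the first match it finds.
The match spans [8:12] → 'cs30'.
Captured: group 1 = 'cs'.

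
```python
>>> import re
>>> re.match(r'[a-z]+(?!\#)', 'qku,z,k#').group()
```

A negative assertion filters positions out without eating any characters.
`match` is anchored at position 0; if the pattern doesn't fit there, it returns None.
The match spans [0:3] → 'qku'.

'qku'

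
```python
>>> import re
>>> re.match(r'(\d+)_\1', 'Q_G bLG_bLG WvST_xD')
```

None

`\1` is not a pattern — it's the concrete string captured by group 1, re-applied verbatim.
`re.match` won't scan ahead — the pattern has to work from the very first character.
Here the string doesn't start with a match, so the call returns None.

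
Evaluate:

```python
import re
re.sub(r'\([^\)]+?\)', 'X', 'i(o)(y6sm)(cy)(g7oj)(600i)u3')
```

'iXXXXXu3'

Matches: at [1:4] → '(o)'; at [4:10] → '(y6sm)'; at [10:14] → '(cy)'; at [14:20] → '(g7oj)'; at [20:26] → '(600i)'.
Each match is replaced by 'X'.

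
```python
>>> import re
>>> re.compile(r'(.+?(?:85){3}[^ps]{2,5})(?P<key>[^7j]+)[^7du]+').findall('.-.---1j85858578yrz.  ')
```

[('.-.---1j85858578yrz', '. ')]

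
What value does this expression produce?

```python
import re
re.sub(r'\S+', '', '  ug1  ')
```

Pattern: one or more of a non-whitespace character.
Matches: at [2:5] → 'ug1'.
`sub` substitutes '' at each match site.

'    '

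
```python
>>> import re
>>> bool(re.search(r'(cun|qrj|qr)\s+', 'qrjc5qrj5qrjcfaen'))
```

Unlike `match`, `search` isn't anchored — it looks for the pattern anywhere in the string.
Here nothing in the string fits, so the call returns None, and `bool(None)` is False.

False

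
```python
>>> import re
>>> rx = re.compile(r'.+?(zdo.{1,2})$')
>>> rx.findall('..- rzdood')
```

The pattern matches one or more of any character (lazy); then the literal 'zdo', then 1 to 2 of any character (captured); then anchored at the end.
One capturing group, so `findall` returns just the captured substring from the one match — 1 in all.

['zdood']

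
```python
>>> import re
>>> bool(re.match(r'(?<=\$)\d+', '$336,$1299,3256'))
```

With `match`, the pattern is implicitly anchored at the beginning.
Here position 0 doesn't satisfy it, so the call returns None, and `bool(None)` is False.

False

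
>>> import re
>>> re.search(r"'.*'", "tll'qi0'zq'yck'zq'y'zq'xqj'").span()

(3, 27)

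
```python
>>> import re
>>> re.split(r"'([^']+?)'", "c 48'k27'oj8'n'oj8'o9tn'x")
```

['c 48', 'k27', 'oj8', 'n', 'oj8', 'o9tn', 'x']

Because the pattern has a capturing group, `split` also inserts each captured text between the pieces.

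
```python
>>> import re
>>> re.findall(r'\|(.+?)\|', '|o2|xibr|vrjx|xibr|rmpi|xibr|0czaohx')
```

['o2', 'vrjx', 'rmpi']

Because there's exactly one group, `findall` drops the full match and keeps group 1 from each hit.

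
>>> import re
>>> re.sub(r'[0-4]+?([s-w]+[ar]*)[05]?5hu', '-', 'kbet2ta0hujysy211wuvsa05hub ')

'kbet2ta0hujysy-b '

This matches one or more of a character in [0-4] (lazy); then one or more of a character in [s-w], then zero or more of one of [ar] (captured); then optionally one of [05], then the literal '5hu'.
Matches: at [14:26] → '211wuvsa05hu'.
Each match is replaced by '-'.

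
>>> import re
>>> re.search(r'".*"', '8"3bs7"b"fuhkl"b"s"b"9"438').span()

The match spans [1:23] → '"3bs7"b"fuhkl"b"s"b"9"'.

(1, 23)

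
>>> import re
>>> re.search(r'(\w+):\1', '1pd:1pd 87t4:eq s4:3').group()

'1pd:1pd'

A backreference is literal: `\1` must see the identical characters the first group matched.
Unlike `match`, `search` isn't anchored — it looks for the pattern anywhere in the string.
The match spans [0:7] → '1pd:1pd'.
Captured: group 1 = '1pd'.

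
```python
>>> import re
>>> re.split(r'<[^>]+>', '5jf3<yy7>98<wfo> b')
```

['5jf3', '98', ' b']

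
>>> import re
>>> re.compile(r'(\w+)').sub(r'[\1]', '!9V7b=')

'![9V7b]='

Pattern: one or more of a word character (captured).
Matches: at [1:5] → '9V7b'.
Each match is replaced using the text its own group 1 captured.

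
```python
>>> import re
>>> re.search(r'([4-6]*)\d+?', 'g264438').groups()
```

('',)

The pattern matches zero or more of a character in [4-6] (captured); then one or more of a digit (lazy).
The `?` after the quantifier makes it lazy — it takes as little as possible before letting the rest of the pattern try.
Unlike `match`, `search` isn't anchored — it looks for the pattern anywhere in the string.
The match spans [1:2] → '2'.
Captured: group 1 = ''.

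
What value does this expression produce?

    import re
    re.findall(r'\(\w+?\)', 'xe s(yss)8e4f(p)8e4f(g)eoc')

Matches: at [4:9] → '(yss)'; at [13:16] → '(p)'; at [20:23] → '(g)'.
With no groups in the pattern, `findall` gives back each whole match — 3 here.

['(yss)', '(p)', '(g)']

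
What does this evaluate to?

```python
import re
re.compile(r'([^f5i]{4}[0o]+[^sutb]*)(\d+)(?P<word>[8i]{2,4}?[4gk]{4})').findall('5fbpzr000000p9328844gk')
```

3 groups means the one result is a tuple of 3 captured strings — 1 here.

[('bpzr000000p93', '2', '8844gk')]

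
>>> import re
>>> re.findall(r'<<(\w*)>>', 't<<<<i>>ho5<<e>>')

['i', 'e']

Walking the string: at [3:8] match '<<i>>', group 1 = 'i'; at [11:16] match '<<e>>', group 1 = 'e'.
Because there's exactly one group, `findall` drops the full match and keeps group 1 from each hit.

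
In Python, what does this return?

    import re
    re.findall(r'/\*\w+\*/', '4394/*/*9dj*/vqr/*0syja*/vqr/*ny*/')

['/*9dj*/', '/*0syja*/', '/*ny*/']

No capturing groups, so `findall` returns the 3 full match strings.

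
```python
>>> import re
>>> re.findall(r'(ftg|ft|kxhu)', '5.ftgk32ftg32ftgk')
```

The regex engine tests alternatives in the order written; an earlier branch that matches wins even if a later one would match more.
Matches: at [2:5] match 'ftg', group 1 = 'ftg'; at [8:11] match 'ftg', group 1 = 'ftg'; at [13:16] match 'ftg', group 1 = 'ftg'.
Because there's exactly one group, `findall` drops the full match and keeps group 1 from each hit.

['ftg', 'ftg', 'ftg']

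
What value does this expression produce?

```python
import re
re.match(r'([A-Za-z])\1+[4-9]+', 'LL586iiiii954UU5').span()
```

`\1` is not a pattern — it's the concrete string captured by group 1, re-applied verbatim.
`re.match` won't scan ahead — the pattern has to work from the very first character.
The match spans [0:5] → 'LL586'.
Captured: group 1 = 'L'.

(0, 5)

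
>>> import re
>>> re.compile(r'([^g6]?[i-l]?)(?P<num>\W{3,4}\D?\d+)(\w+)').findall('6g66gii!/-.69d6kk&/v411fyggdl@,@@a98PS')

`findall` packs the 3 group values into a tuple for every match.

[('ii', '!/-.69', 'd6kk'), ('dl', '@,@@a98', 'PS')]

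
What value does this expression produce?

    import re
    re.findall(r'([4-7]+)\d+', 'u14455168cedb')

['4455']

Pattern: one or more of a character in [4-7] (captured); then one or more of a digit.
One capturing group, so `findall` returns just the captured substring from the one match — 1 in all.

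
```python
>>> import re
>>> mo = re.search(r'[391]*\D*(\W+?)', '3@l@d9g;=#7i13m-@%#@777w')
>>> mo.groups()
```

('@',)

The pattern matches zero or more of one of [391], then zero or more of a non-digit; then one or more of a non-word character (lazy) (captured).
Unlike `match`, `search` isn't anchored — it looks for the pattern anywhere in the string.
The match spans [0:4] → '3@l@'.
Captured: group 1 = '@'.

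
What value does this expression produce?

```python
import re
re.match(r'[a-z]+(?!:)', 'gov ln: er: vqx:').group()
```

A negative assertion filters positions out without eating any characters.
`re.match` only tries the pattern at the start of the string.
The match spans [0:3] → 'gov'.

'gov'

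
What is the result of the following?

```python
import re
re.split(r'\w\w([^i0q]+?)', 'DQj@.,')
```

Pattern: a word character, then a word character; then one or more of any character except [i0q] (lazy) (captured).
Matches to split on: at [0:3] → 'DQj'.
With a capturing group present, the delimiter's captured portion is kept in the result list.

['', 'j', '@.,']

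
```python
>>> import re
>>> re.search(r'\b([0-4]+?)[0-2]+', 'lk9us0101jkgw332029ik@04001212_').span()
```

This matches a word boundary (`\b`, zero-width); then one or more of a character in [0-4] (lazy) (captured); then one or more of a character in [0-2].
`search` walks the string left to right and returns the first match it finds.
The match spans [22:30] → '04001212'.
Captured: group 1 = '04'.

(22, 30)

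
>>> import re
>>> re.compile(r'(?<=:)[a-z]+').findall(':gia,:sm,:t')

['gia', 'sm', 't']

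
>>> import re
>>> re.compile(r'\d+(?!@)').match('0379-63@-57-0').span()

(0, 4)

With `match`, the pattern is implicitly anchored at the beginning.
The match spans [0:4] → '0379'.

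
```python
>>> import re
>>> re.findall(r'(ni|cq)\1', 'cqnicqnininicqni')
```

['ni']

The backreference `\1` re-matches whatever the first group consumed, character for character.
`findall` collects group 1 from the one match (1 total).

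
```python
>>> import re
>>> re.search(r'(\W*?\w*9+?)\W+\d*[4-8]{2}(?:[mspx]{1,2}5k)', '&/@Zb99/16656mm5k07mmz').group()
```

The pattern matches zero or more of a non-word character (lazy), then zero or more of a word character, then one or more of a literal '9' (lazy) (captured); then one or more of a non-word character, then zero or more of a digit, then exactly 2 of a character in [4-8]; then 1 to 2 of one of [mspx], then the literal '5k' (non-capturing group).
`re.search` scans for the first position where the pattern succeeds.
The match spans [0:17] → '&/@Zb99/16656mm5k'.
Captured: group 1 = '&/@Zb99'.

'&/@Zb99/16656mm5k'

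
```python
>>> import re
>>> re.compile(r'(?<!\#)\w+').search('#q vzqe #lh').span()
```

`(?!…)`/`(?<!…)` only lets a position through if the neighbouring text does NOT match; no characters are consumed.
`re.search` scans for the first position where the pattern succeeds.
The match spans [3:7] → 'vzqe'.

(3, 7)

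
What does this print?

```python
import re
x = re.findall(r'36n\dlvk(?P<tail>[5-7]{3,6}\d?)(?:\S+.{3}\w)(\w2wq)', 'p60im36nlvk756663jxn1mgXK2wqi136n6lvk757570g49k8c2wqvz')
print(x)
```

The pattern matches the literal '36n', then a digit, then the literal 'lvk'; then 3 to 6 of a character in [5-7], then optionally a digit (captured as 'tail'); then one or more of a non-whitespace character, then exactly 3 of any character, then a word character (non-capturing group); then a word character, then the literal '2wq' (captured).
Scanning left to right: at [30:52] match '36n6lvk757570g49k8c2wq', groups = ('757570', 'c2wq').
With 2 capturing groups, `findall` returns a 2-tuple per match.

[('757570', 'c2wq')]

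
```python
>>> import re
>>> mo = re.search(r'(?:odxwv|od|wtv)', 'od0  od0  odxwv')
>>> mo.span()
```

(0, 2)

Unlike `match`, `search` isn't anchored — it looks for the pattern anywhere in the string.
The match spans [0:2] → 'od'.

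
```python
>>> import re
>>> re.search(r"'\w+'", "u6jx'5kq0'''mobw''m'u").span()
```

`re.search` scans for the first position where the pattern succeeds.
The match spans [4:10] → "'5kq0'".

(4, 10)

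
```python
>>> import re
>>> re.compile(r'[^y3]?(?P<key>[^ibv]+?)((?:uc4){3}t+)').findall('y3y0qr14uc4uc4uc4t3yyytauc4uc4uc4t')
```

With the lazy modifier that quantifier settles for the fewest repetitions that let the rest of the pattern succeed (the atoms after it are unaffected and can still be greedy).
Multiple groups make `findall` return tuples — one 2-tuple for each match.

[('y3y0qr14', 'uc4uc4uc4t'), ('3yyyta', 'uc4uc4uc4t')]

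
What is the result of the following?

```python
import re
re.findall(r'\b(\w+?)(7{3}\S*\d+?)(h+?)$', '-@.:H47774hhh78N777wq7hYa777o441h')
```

[('H4', '7774hhh78N777wq7hYa777o441', 'h')]

A `+?`/`*?`/`{m,n}?` starts at its minimum and grows only as far as needed for what follows to match.
Multiple groups make `findall` return tuples — one 3-tuple for the one match.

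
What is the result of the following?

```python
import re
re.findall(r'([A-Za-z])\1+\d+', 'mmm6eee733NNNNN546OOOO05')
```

['m', 'e', 'N', 'O']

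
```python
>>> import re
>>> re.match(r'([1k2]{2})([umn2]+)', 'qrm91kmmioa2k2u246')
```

None

The pattern matches exactly 2 of one of [1k2] (captured); then one or more of one of [umn2] (captured).
With `match`, the pattern is implicitly anchored at the beginning.
Here the string doesn't start with a match, so the call returns None.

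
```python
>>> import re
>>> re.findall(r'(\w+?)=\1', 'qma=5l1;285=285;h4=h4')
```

['285', 'h4']

A backreference is literal: `\1` must see the identical characters the first group matched.
`findall` collects group 1 from each match (2 total).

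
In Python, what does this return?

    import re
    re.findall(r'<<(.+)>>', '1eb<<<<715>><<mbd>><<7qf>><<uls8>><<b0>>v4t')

With a single group, `findall` returns only what that group captured — 1 item.

['<<715>><<mbd>><<7qf>><<uls8>><<b0']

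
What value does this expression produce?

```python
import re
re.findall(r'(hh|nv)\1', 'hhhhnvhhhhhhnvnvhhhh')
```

['hh', 'hh', 'nv', 'hh']

The backreference `\1` re-matches whatever the first group consumed, character for character.
Walking the string: at [0:4] match 'hhhh', group 1 = 'hh'; at [6:10] match 'hhhh', group 1 = 'hh'; at [12:16] match 'nvnv', group 1 = 'nv'; at [16:20] match 'hhhh', group 1 = 'hh'.
`findall` collects group 1 from each match (4 total).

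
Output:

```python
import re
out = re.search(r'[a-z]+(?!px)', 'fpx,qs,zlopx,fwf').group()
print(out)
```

fpx

A negative assertion filters positions out without eating any characters.
The match spans [0:3] → 'fpx'.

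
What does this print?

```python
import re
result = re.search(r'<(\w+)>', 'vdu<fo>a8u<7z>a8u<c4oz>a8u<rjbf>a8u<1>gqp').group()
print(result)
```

<fo>

Unlike `match`, `search` isn't anchored — it looks for the pattern anywhere in the string.
The match spans [3:7] → '<fo>'.
Captured: group 1 = 'fo'.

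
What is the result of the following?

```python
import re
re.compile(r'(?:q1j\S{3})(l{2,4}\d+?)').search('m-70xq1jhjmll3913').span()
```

The pattern matches the literal 'q1j', then exactly 3 of a non-whitespace character (non-capturing group); then 2 to 4 of the literal 'l', then one or more of a digit (lazy) (captured).
The `?` after the quantifier makes it lazy — it takes as little as possible before letting the rest of the pattern try.
Unlike `match`, `search` isn't anchored — it looks for the pattern anywhere in the string.
The match spans [5:14] → 'q1jhjmll3'.
Captured: group 1 = 'll3'.

(5, 14)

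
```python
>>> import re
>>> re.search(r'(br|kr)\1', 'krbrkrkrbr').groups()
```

('kr',)

After group 1 captures some text, `\1` only succeeds where that same text appears again.
`re.search` scans for the first position where the pattern succeeds.
The match spans [4:8] → 'krkr'.
Captured: group 1 = 'kr'.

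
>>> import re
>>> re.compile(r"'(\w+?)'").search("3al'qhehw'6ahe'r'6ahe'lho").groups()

The match spans [3:10] → "'qhehw'".
Captured: group 1 = 'qhehw'.

('qhehw',)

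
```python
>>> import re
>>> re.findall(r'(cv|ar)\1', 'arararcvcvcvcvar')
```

The backreference `\1` re-matches whatever the first group consumed, character for character.
Matches: at [0:4] match 'arar', group 1 = 'ar'; at [6:10] match 'cvcv', group 1 = 'cv'; at [10:14] match 'cvcv', group 1 = 'cv'.
`findall` collects group 1 from each match (3 total).

['ar', 'cv', 'cv']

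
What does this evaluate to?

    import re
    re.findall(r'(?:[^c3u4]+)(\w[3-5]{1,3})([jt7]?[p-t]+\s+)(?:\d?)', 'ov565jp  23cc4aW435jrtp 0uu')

Pattern: one or more of any character except [c3u4] (non-capturing group); then a word character, then 1 to 3 of a character in [3-5] (captured); then optionally one of [jt7], then one or more of a character in [p-t], then one or more of whitespace (captured); then optionally a digit (non-capturing group).
Matches: at [0:10] match 'ov565jp  2', groups = ('65', 'jp  '); at [14:25] match 'aW435jrtp 0', groups = ('435', 'jrtp ').
`findall` packs the 2 group values into a tuple for every match.

[('65', 'jp  '), ('435', 'jrtp ')]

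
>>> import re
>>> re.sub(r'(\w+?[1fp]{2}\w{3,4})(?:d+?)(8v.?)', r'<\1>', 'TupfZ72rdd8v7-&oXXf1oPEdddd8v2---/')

'<TupfZ72r>-&<oXXf1oPEd>---/'

The pattern matches one or more of a word character (lazy), then exactly 2 of one of [1fp], then 3 to 4 of a word character (captured); then one or more of a literal 'd' (lazy) (non-capturing group); then the literal '8v', then optionally any character (captured).
Each match is replaced using the text its own group 1 captured.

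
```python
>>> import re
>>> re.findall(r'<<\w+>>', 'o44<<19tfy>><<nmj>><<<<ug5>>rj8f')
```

Matches: at [3:12] → '<<19tfy>>'; at [12:19] → '<<nmj>>'; at [21:28] → '<<ug5>>'.
`findall` yields the raw match text (3 of them) because the pattern has no groups.

['<<19tfy>>', '<<nmj>>', '<<ug5>>']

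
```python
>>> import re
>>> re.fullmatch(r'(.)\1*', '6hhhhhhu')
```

None

`re.fullmatch` requires the pattern to consume the entire string.
Here the string isn't matched end-to-end, so the call returns None.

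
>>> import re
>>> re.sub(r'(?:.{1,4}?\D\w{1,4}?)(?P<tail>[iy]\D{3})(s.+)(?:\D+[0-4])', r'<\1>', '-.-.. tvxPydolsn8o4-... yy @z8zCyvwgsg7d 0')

The pattern matches 1 to 4 of any character (lazy), then a non-digit, then 1 to 4 of a word character (lazy) (non-capturing group); then one of [iy], then exactly 3 of a non-digit (captured as 'tail'); then the literal 's', then one or more of any character (captured); then one or more of a non-digit, then a character in [0-4] (non-capturing group).
Matches: at [1:42] → '.-.. tvxPydolsn8o4-... yy @z8zCyvwgsg7d 0'.
The replacement refers to a captured group, so each match is rewritten using its own captured text.

'-<ydol>'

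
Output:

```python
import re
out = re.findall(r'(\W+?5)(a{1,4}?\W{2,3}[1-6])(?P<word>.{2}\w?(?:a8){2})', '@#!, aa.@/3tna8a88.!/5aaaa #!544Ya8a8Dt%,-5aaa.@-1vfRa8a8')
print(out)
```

This matches one or more of a non-word character (lazy), then the literal '5' (captured); then 1 to 4 of the literal 'a' (lazy), then 2 to 3 of a non-word character, then a character in [1-6] (captured); then exactly 2 of any character, then optionally a word character, then the literal 'a8' repeated 2 times (captured as 'word').
Scanning left to right: at [18:37] match '.!/5aaaa #!544Ya8a8', groups = ('.!/5', 'aaaa #!5', '44Ya8a8'); at [39:57] match '%,-5aaa.@-1vfRa8a8', groups = ('%,-5', 'aaa.@-1', 'vfRa8a8').
3 groups means each result is a tuple of 3 captured strings — 2 here.

[('.!/5', 'aaaa #!5', '44Ya8a8'), ('%,-5', 'aaa.@-1', 'vfRa8a8')]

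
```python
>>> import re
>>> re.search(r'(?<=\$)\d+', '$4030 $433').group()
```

The `(?=…)`/`(?<=…)` assertion just peeks at neighbouring text; it doesn't advance the match position.
`re.search` scans for the first position where the pattern succeeds.
The match spans [1:5] → '4030'.

'4030'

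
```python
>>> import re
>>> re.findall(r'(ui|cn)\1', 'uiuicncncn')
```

The backreference `\1` re-matches whatever the first group consumed, character for character.
With a single group, `findall` returns only what that group captured — 2 items.

['ui', 'cn']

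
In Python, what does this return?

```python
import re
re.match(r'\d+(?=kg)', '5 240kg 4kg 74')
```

None

`match` is anchored at position 0; if the pattern doesn't fit there, it returns None.
Here position 0 doesn't satisfy it, so the call returns None.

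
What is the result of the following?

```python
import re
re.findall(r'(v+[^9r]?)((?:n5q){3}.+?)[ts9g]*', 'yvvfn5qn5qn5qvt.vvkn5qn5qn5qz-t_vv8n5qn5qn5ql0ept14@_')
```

[('vvf', 'n5qn5qn5qv'), ('vvk', 'n5qn5qn5qz'), ('vv8', 'n5qn5qn5ql')]

A `+?`/`*?`/`{m,n}?` starts at its minimum and grows only as far as needed for what follows to match.
Multiple groups make `findall` return tuples — one 2-tuple for each match.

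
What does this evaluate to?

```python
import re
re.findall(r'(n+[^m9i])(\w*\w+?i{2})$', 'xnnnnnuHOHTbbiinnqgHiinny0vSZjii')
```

[('nnnnnu', 'HOHTbbiinnqgHiinny0vSZjii')]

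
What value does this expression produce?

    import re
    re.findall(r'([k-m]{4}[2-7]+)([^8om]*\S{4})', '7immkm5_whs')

2 groups means the one result is a tuple of 2 captured strings — 1 here.

[('mmkm5', '_whs')]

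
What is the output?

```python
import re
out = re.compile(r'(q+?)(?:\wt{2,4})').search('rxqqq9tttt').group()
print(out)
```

The pattern matches one or more of a literal 'q' (lazy) (captured); then a word character, then 2 to 4 of the literal 't' (non-capturing group).
The match spans [2:10] → 'qqq9tttt'.

qqq9tttt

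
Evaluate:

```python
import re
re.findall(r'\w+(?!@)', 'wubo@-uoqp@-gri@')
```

['wub', 'uoq', 'gr']

The negative lookahead/lookbehind blocks any match where the forbidden context is present.
Matches: at [0:3] → 'wub'; at [6:9] → 'uoq'; at [12:14] → 'gr'.
No capturing groups, so `findall` returns the 3 full match strings.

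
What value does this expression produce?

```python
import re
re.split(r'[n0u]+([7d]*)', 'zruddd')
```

['zr', 'ddd', '']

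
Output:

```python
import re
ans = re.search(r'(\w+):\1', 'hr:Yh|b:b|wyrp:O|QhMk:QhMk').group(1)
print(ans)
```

b

The backreference `\1` re-matches whatever the first group consumed, character for character.
`re.search` tries every starting position until one works.
The match spans [6:9] → 'b:b'.
Captured: group 1 = 'b'.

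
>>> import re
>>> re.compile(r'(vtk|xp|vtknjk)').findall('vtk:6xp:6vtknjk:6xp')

['vtk', 'xp', 'vtk', 'xp']

Branches in `(...|...)` are attempted left-to-right; the first branch that allows the whole pattern to succeed is taken.
Matches: at [0:3] match 'vtk', group 1 = 'vtk'; at [5:7] match 'xp', group 1 = 'xp'; at [9:12] match 'vtk', group 1 = 'vtk'; at [17:19] match 'xp', group 1 = 'xp'.
One capturing group, so `findall` returns just the captured substring from each match — 4 in all.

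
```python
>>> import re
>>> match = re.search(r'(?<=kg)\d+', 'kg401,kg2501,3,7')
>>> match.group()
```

Lookahead/lookbehind check context without consuming it, so the matched span excludes the asserted characters.
The match spans [2:5] → '401'.

'401'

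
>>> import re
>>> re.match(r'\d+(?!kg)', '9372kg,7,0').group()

The negative lookahead/lookbehind blocks any match where the forbidden context is present.
With `match`, the pattern is implicitly anchored at the beginning.
The match spans [0:3] → '937'.

'937'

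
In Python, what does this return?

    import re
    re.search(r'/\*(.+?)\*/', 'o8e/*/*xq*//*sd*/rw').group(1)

The `?` after the quantifier makes it lazy — it takes as little as possible before letting the rest of the pattern try.
`re.search` tries every starting position until one works.
The match spans [3:11] → '/*/*xq*/'.
Captured: group 1 = '/*xq'.

'/*xq'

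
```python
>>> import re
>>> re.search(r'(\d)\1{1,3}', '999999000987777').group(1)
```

'9'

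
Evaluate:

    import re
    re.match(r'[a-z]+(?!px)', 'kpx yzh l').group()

'kpx'

The negative lookaround is zero-width — it rules out positions where the adjacent text would match, without consuming anything.
`re.match` only tries the pattern at the start of the string.
The match spans [0:3] → 'kpx'.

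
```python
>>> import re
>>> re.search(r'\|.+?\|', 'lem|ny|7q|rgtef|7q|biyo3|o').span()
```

(3, 7)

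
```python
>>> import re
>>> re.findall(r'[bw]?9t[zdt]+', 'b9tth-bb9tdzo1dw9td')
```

Pattern: optionally one of [bw]; then the literal '9t', then one or more of one of [zdt].
No capturing groups, so `findall` returns the 3 full match strings.

['b9tt', 'b9tdz', 'w9td']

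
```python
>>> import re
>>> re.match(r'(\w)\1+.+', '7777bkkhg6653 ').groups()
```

('7',)

The match spans [0:14] → '7777bkkhg6653 '.
Captured: group 1 = '7'.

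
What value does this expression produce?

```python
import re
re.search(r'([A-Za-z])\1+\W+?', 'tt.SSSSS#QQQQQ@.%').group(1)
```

't'

After group 1 captures some text, `\1` only succeeds where that same text appears again.
`re.search` tries every starting position until one works.
The match spans [0:3] → 'tt.'.
Captured: group 1 = 't'.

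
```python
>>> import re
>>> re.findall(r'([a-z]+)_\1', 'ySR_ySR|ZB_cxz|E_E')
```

[]

With a single group, `findall` returns only what that group captured — 0 items.
Nothing in the string satisfies the pattern, so the list is empty.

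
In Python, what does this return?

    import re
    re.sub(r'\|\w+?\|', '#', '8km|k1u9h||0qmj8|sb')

'8km##sb'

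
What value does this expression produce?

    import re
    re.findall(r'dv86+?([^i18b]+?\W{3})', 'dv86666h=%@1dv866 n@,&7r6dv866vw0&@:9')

['666h=%@', '6 n@,&', '6vw0&@:']

Pattern: the literal 'dv8', then one or more of the literal '6' (lazy); then one or more of any character except [i18b] (lazy), then exactly 3 of a non-word character (captured).
A non-greedy quantifier consumes as few characters as it can — just enough that the remainder of the pattern still matches from where it stops; whatever follows it matches normally.
Scanning left to right: at [0:11] match 'dv86666h=%@', group 1 = '666h=%@'; at [12:22] match 'dv866 n@,&', group 1 = '6 n@,&'; at [25:36] match 'dv866vw0&@:', group 1 = '6vw0&@:'.
One capturing group, so `findall` returns just the captured substring from each match — 3 in all.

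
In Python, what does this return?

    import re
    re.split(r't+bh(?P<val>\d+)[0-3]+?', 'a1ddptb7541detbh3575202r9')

['a1ddptb7541de', '357520', 'r9']

Pattern: one or more of the literal 't', then the literal 'bh'; then one or more of a digit (captured as 'val'); then one or more of a character in [0-3] (lazy).
Matches to split on: at [13:23] → 'tbh3575202'.
With a capturing group present, the delimiter's captured portion is kept in the result list.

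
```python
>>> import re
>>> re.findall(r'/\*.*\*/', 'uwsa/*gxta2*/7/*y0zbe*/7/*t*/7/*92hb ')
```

With no groups in the pattern, `findall` gives back each whole match — 1 here.

['/*gxta2*/7/*y0zbe*/7/*t*/']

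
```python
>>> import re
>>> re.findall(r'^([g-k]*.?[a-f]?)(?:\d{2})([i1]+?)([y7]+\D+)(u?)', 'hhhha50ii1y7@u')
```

[('hhhha', 'ii1', 'y7@u', '')]

4 groups means the one result is a tuple of 4 captured strings — 1 here.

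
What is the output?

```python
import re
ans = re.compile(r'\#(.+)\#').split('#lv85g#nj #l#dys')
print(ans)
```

`re.split` interleaves the captured-group text with the surrounding fragments.

['', 'lv85g#nj #l', 'dys']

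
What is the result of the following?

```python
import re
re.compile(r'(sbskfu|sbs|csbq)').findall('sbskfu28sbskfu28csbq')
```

['sbskfu', 'sbskfu', 'csbq']

The regex engine tests alternatives in the order written; an earlier branch that matches wins even if a later one would match more.
With a single group, `findall` returns only what that group captured — 3 items.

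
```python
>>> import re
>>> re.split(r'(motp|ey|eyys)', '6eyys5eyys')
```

['6', 'ey', 'ys5', 'ey', 'ys']

Branches in `(...|...)` are attempted left-to-right; the first branch that allows the whole pattern to succeed is taken.
Matches to split on: at [1:3] → 'ey'; at [6:8] → 'ey'.
The group in the pattern means `split` returns the separators' captures alongside the pieces.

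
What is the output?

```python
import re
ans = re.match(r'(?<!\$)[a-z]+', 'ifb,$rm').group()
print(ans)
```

A negative assertion filters positions out without eating any characters.
`match` is anchored at position 0; if the pattern doesn't fit there, it returns None.
The match spans [0:3] → 'ifb'.

ifb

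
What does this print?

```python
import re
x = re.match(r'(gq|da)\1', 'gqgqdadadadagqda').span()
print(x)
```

(0, 4)

With `match`, the pattern is implicitly anchored at the beginning.
The match spans [0:4] → 'gqgq'.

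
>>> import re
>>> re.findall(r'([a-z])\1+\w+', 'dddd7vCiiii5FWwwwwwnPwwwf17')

['d']

The backreference `\1` re-matches whatever the first group consumed, character for character.
`findall` collects group 1 from the one match (1 total).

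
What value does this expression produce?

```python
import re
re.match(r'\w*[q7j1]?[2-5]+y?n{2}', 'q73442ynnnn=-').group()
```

'q73442ynn'

`match` is anchored at position 0; if the pattern doesn't fit there, it returns None.
The match spans [0:9] → 'q73442ynn'.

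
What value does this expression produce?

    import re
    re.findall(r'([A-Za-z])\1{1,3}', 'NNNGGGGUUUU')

['N', 'G', 'U']

After group 1 captures some text, `\1` only succeeds where that same text appears again.
`findall` collects group 1 from each match (3 total).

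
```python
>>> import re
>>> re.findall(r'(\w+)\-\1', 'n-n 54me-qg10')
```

['n']

After group 1 captures some text, `\1` only succeeds where that same text appears again.
Because there's exactly one group, `findall` drops the full match and keeps group 1 from the one hit.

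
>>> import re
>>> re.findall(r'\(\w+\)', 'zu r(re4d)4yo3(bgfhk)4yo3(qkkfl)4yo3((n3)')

Walking the string: at [4:10] → '(re4d)'; at [14:21] → '(bgfhk)'; at [25:32] → '(qkkfl)'; at [37:41] → '(n3)'.
Since nothing is captured, `findall` lists the 4 matched substrings directly.

['(re4d)', '(bgfhk)', '(qkkfl)', '(n3)']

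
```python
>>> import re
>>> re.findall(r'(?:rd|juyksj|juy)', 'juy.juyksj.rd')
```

['juy', 'juyksj', 'rd']

`|` is ordered: at each position the engine commits to the first alternative that works.
Walking the string: at [0:3] → 'juy'; at [4:10] → 'juyksj'; at [11:13] → 'rd'.
With no groups in the pattern, `findall` gives back each whole match — 3 here.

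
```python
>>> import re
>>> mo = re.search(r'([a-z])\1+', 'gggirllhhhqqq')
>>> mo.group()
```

'ggg'

`\1` has to match the exact text group 1 already captured.
`search` walks the string left to right and returns the first match it finds.
The match spans [0:3] → 'ggg'.
Captured: group 1 = 'g'.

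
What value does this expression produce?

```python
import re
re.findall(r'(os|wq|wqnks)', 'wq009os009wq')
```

['wq', 'os', 'wq']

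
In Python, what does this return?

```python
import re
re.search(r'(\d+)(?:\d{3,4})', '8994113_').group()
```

The pattern matches one or more of a digit (captured); then 3 to 4 of a digit (non-capturing group).
`re.search` tries every starting position until one works.
The match spans [0:7] → '8994113'.
Captured: group 1 = '8994'.

'8994113'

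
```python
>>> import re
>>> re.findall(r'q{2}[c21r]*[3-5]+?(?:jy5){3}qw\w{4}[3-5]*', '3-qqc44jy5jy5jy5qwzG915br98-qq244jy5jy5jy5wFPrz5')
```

['qqc44jy5jy5jy5qwzG915']

The pattern matches exactly 2 of a literal 'q', then zero or more of one of [c21r]; then one or more of a character in [3-5] (lazy), then the literal 'jy5' repeated 3 times, then the literal 'qw'; then exactly 4 of a word character, then zero or more of a character in [3-5].
With no groups in the pattern, `findall` gives back each whole match — 1 here.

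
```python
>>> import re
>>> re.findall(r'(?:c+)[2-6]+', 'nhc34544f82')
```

['c34544']

Pattern: one or more of a literal 'c' (non-capturing group); then one or more of a character in [2-6].
Matches: at [2:8] → 'c34544'.
With no groups in the pattern, `findall` gives back each whole match — 1 here.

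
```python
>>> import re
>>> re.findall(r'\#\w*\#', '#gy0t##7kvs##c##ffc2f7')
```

No capturing groups, so `findall` returns the 3 full match strings.

['#gy0t#', '#7kvs#', '#c#']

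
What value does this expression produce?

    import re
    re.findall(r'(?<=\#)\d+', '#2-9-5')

['2']

The lookaround is zero-width — it requires the adjacent text to match without consuming it, so the asserted text isn't part of the match.
Walking the string: at [1:2] → '2'.
Since nothing is captured, `findall` lists the 1 matched substring directly.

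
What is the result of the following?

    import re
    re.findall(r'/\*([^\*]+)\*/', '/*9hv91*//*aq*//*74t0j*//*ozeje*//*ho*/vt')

Matches: at [0:9] match '/*9hv91*/', group 1 = '9hv91'; at [9:15] match '/*aq*/', group 1 = 'aq'; at [15:24] match '/*74t0j*/', group 1 = '74t0j'; at [24:33] match '/*ozeje*/', group 1 = 'ozeje'; at [33:39] match '/*ho*/', group 1 = 'ho'.
With a single group, `findall` returns only what that group captured — 5 items.

['9hv91', 'aq', '74t0j', 'ozeje', 'ho']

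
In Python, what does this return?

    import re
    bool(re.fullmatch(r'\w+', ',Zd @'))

This matches one or more of a word character.
`re.fullmatch` requires the pattern to consume the entire string.
Here the string isn't matched end-to-end, so the call returns None, and `bool(None)` is False.

False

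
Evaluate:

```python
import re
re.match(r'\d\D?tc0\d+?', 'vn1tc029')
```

None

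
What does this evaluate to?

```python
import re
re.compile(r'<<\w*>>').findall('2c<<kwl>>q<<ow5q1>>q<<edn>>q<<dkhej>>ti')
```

Scanning left to right: at [2:9] → '<<kwl>>'; at [10:19] → '<<ow5q1>>'; at [20:27] → '<<edn>>'; at [28:37] → '<<dkhej>>'.
`findall` yields the raw match text (4 of them) because the pattern has no groups.

['<<kwl>>', '<<ow5q1>>', '<<edn>>', '<<dkhej>>']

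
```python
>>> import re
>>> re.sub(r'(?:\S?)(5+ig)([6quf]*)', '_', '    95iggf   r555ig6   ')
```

This matches optionally a non-whitespace character (non-capturing group); then one or more of a literal '5', then the literal 'ig' (captured); then zero or more of one of [6quf] (captured).
Matches: at [4:8] → '95ig'; at [13:20] → 'r555ig6'.
Every occurrence is swapped for '_'.

'    _gf   _   '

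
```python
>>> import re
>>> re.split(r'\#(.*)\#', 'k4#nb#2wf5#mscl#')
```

['k4', 'nb#2wf5#mscl', '']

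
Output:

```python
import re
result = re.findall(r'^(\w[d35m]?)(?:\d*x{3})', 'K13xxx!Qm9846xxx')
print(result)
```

The pattern matches anchored at the start of the string; then a word character, then optionally one of [d35m] (captured); then zero or more of a digit, then exactly 3 of the literal 'x' (non-capturing group).
Walking the string: at [0:6] match 'K13xxx', group 1 = 'K'.
`findall` collects group 1 from the one match (1 total).

['K']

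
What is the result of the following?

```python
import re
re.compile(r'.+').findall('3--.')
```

['3--.']

No capturing groups, so `findall` returns the 1 full match string.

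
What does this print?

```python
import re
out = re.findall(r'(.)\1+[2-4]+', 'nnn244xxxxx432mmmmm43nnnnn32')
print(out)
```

['n', 'x', 'm', 'n']

A backreference is literal: `\1` must see the identical characters the first group matched.
Scanning left to right: at [0:6] match 'nnn244', group 1 = 'n'; at [6:14] match 'xxxxx432', group 1 = 'x'; at [14:21] match 'mmmmm43', group 1 = 'm'; at [21:28] match 'nnnnn32', group 1 = 'n'.
One capturing group, so `findall` returns just the captured substring from each match — 4 in all.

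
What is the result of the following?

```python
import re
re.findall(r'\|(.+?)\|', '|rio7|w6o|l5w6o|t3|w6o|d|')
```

['rio7', 'l5w6o', 'w6o']

Because the quantifier is non-greedy, it stops expanding at the earliest point where the rest of the pattern can succeed.
Walking the string: at [0:6] match '|rio7|', group 1 = 'rio7'; at [9:16] match '|l5w6o|', group 1 = 'l5w6o'; at [18:23] match '|w6o|', group 1 = 'w6o'.
One capturing group, so `findall` returns just the captured substring from each match — 3 in all.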